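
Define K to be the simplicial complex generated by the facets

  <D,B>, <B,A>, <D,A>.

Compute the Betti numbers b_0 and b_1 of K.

b_0 = 1, b_1 = 1.

Fix the vertex order A < B < D and write every simplex with vertices in increasing order. Then dim K = 1 and the simplices of K are:

  0-simplices (3): A, B, D
  1-simplices (3): AB, AD, BD

giving chain groups C_0 ≅ Z^3, C_1 ≅ Z^3.

The boundary map ∂_1: C_1 → C_0 is given by ∂[p,q] = [q] − [p].
The 3×3 boundary matrix has rank 2 and Smith normal form diag(1,1).

From H_k ≅ ker(∂_k) / im(∂_{k+1}) we obtain:

  H_0: rank C_0 − rank ∂_1 = 3 − 2 = 1, and the invariant factors of ∂_1 are all 1, so H_0 ≅ Z.
  H_1: rank ker ∂_1 − rank ∂_2 = (3 − 2) − 0 = 1, and there is no ∂_2, so H_1 ≅ Z.

(K is a triangulation of the circle S^1.)

Hence the Betti numbers are b_0 = 1, b_1 = 1.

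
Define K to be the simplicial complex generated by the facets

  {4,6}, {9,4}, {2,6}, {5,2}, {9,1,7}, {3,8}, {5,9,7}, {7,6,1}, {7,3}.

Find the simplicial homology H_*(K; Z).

Take the total order 1 < 2 < 3 < 4 < 5 < 6 < 7 < 8 < 9 on the vertex set. Then K (dimension 2) consists of the simplices:

  0-simplices (9): [1], [2], [3], [4], [5], [6], [7], [8], [9]
  1-simplices (13): [1,6], [1,7], [1,9], [2,5], [2,6], [3,7], [3,8], [4,6], [4,9], [5,7], [5,9], [6,7], [7,9]
  2-simplices (3): [1,6,7], [1,7,9], [5,7,9]

giving chain groups C_0 ≅ Z^9, C_1 ≅ Z^13, C_2 ≅ Z^3.

Boundary ∂_1: C_1 → C_0 maps an edge to its endpoints' difference, ∂[p,q] = q − p. For instance
  ∂[2,6] = [6] − [2].
The resulting 9×13 matrix has rank 8, and its Smith normal form has invariant factors (1,1,1,1,1,1,1,1).

The boundary map ∂_2: C_2 → C_1 acts by ∂[p,q,r] = [q,r] − [p,r] + [p,q]. For instance
  ∂[1,7,9] = [7,9] − [1,9] + [1,7],
  ∂[5,7,9] = [7,9] − [5,9] + [5,7].
As a 13×3 matrix over Z this has rank 3, with invariant factors (1,1,1).

From H_k ≅ ker(∂_k) / im(∂_{k+1}) we obtain:

  H_0: rank C_0 − rank ∂_1 = 9 − 8 = 1, and the invariant factors of ∂_1 are all 1, so H_0 ≅ Z.
  H_1: rank ker ∂_1 − rank ∂_2 = (13 − 8) − 3 = 2, and the invariant factors of ∂_2 are all 1, so H_1 ≅ Z^2.
  H_2: rank ker ∂_2 − rank ∂_3 = (3 − 3) − 0 = 0, and there is no ∂_3, so H_2 ≅ 0.

H_0 = Z,  H_1 = Z^2,  H_2 = 0.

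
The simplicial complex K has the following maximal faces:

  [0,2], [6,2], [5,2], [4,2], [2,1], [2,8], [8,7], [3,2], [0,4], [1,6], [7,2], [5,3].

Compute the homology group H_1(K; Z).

H_1 = Z^4.

Fix the vertex order 0 < 1 < 2 < 3 < 4 < 5 < 6 < 7 < 8 and write every simplex with vertices in increasing order. Then dim K = 1 and the simplices of K are:

  0-simplices (9): [0], [1], [2], [3], [4], [5], [6], [7], [8]
  1-simplices (12): [0,2], [0,4], [1,2], [1,6], [2,3], [2,4], [2,5], [2,6], [2,7], [2,8], [3,5], [7,8]

so the chain groups are C_0 ≅ Z^9, C_1 ≅ Z^12.

Boundary ∂_1: C_1 → C_0 maps an edge to its endpoints' difference, ∂[p,q] = q − p. For instance
  ∂[2,7] = [7] − [2].
The 9×12 boundary matrix has rank 8 and Smith normal form diag(1,1,1,1,1,1,1,1).

From H_k ≅ ker(∂_k) / im(∂_{k+1}) we obtain:

  H_1: rank ker ∂_1 − rank ∂_2 = (12 − 8) − 0 = 4, and there is no ∂_2, so H_1 ≅ Z^4.

(K is a triangulation of a wedge of 4 circles.)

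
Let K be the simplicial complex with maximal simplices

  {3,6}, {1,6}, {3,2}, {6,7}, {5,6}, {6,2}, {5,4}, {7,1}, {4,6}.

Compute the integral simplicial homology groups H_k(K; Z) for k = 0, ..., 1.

H_0 ≅ Z,  H_1 ≅ Z^3.

K has 7 vertices, 9 edges.
rank ∂_0 = 0, rank ∂_1 = 6 ⇒ b_0 = 7 − 0 − 6 = 1; all invariant factors of ∂_1 are 1 so no torsion. So H_0 = Z.
rank ∂_1 = 6, rank ∂_2 = 0 ⇒ b_1 = 9 − 6 − 0 = 3. So H_1 = Z^3.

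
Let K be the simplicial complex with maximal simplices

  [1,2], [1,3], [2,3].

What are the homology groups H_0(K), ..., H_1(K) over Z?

Order the vertices as 1 < 2 < 3. Listing each simplex with vertices in this order, K has dimension 1 with simplices:

  0-simplices (3): [1], [2], [3]
  1-simplices (3): [1,2], [1,3], [2,3]

Hence C_0 ≅ Z^3, C_1 ≅ Z^3.

∂_1: C_1 → C_0 is given by ∂[p,q] = [q] − [p]. For instance
  ∂[1,2] = [2] − [1].
As a 3×3 matrix over Z this has rank 2, with invariant factors (1,1).

Computing H_k = (kernel of ∂_k) / (image of ∂_{k+1}):

  H_0: rank C_0 − rank ∂_1 = 3 − 2 = 1, and the invariant factors of ∂_1 are all 1, so H_0 = Z.
  H_1: rank ker ∂_1 − rank ∂_2 = (3 − 2) − 0 = 1, and there is no ∂_2, so H_1 = Z.

As a check, the Euler characteristic is 3 − 3 = 0, which agrees with 1 − 1 = 0.

H_0 ≅ Z,  H_1 ≅ Z.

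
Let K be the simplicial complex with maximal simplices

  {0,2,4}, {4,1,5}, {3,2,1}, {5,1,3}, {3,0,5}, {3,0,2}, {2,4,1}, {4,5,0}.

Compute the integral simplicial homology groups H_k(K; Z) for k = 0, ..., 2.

H_0 ≅ Z,  H_1 = 0,  H_2 ≅ Z.

We work with the vertex ordering 0 < 1 < 2 < 3 < 4 < 5. The simplices of K, each written with vertices in increasing order, are:

  0-simplices (6): [0], [1], [2], [3], [4], [5]
  1-simplices (12): [0,2], [0,3], [0,4], [0,5], [1,2], [1,3], [1,4], [1,5], [2,3], [2,4], [3,5], [4,5]
  2-simplices (8): [0,2,3], [0,2,4], [0,3,5], [0,4,5], [1,2,3], [1,2,4], [1,3,5], [1,4,5]

so the chain groups are C_0 ≅ Z^6, C_1 ≅ Z^12, C_2 ≅ Z^8.

∂_1: C_1 → C_0 is given by ∂[p,q] = [q] − [p]. For instance
  ∂[0,3] = [3] − [0].
The 6×12 boundary matrix has rank 5 and Smith normal form diag(1,1,1,1,1).

∂_2: C_2 → C_1 maps a triangle to the signed sum of its edges. For instance
  ∂[0,3,5] = [3,5] − [0,5] + [0,3],
  ∂[1,4,5] = [4,5] − [1,5] + [1,4].
As a 12×8 matrix over Z this has rank 7, with invariant factors (1,1,1,1,1,1,1).

From H_k ≅ ker(∂_k) / im(∂_{k+1}) we obtain:

  H_0: rank C_0 − rank ∂_1 = 6 − 5 = 1, and the invariant factors of ∂_1 are all 1, so H_0 = Z.
  H_1: rank ker ∂_1 − rank ∂_2 = (12 − 5) − 7 = 0, and the invariant factors of ∂_2 are all 1, so H_1 = 0.
  H_2: rank ker ∂_2 − rank ∂_3 = (8 − 7) − 0 = 1, and there is no ∂_3, so H_2 = Z.

As a check, the Euler characteristic is 6 − 12 + 8 = 2, which agrees with 1 − 0 + 1 = 2.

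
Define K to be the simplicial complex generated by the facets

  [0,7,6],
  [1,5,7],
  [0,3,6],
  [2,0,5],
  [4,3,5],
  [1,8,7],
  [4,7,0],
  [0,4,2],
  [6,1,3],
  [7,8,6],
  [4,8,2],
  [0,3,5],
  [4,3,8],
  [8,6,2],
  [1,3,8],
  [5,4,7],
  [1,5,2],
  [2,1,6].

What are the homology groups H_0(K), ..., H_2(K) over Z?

K has 9 vertices, 27 edges, 18 triangles.
rank ∂_0 = 0, rank ∂_1 = 8 ⇒ b_0 = 9 − 0 − 8 = 1; all invariant factors of ∂_1 are 1 so no torsion. So H_0 ≅ Z.
rank ∂_1 = 8, rank ∂_2 = 18 ⇒ b_1 = 27 − 8 − 18 = 1; ∂_2 has invariant factor(s) [2] giving torsion. So H_1 ≅ Z ⊕ Z_2.
rank ∂_2 = 18, rank ∂_3 = 0 ⇒ b_2 = 18 − 18 − 0 = 0. So H_2 ≅ 0.

H_0 = Z,  H_1 = Z ⊕ Z_2,  H_2 = 0.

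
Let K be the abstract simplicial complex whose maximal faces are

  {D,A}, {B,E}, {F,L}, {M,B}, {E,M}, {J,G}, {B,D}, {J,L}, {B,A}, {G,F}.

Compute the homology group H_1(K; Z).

H_1 ≅ Z^3.

Take the total order A < B < D < E < F < G < J < L < M on the vertex set. Then K (dimension 1) consists of the simplices:

  0-simplices (9): A, B, D, E, F, G, J, L, M
  1-simplices (10): AB, AD, BD, BE, BM, EM, FG, FL, GJ, JL

Hence C_0 ≅ Z^9, C_1 ≅ Z^10.

Boundary ∂_1: C_1 → C_0 maps an edge to its endpoints' difference, ∂[p,q] = q − p. For instance
  ∂FL = L − F.
The resulting 9×10 matrix has rank 7, and its Smith normal form has invariant factors (1,1,1,1,1,1,1).

Computing H_k = (kernel of ∂_k) / (image of ∂_{k+1}):

  H_1: rank ker ∂_1 − rank ∂_2 = (10 − 7) − 0 = 3, and there is no ∂_2, so H_1 = Z^3.

(K is a triangulation of the disjoint union of a wedge of 2 circles and the circle S^1.)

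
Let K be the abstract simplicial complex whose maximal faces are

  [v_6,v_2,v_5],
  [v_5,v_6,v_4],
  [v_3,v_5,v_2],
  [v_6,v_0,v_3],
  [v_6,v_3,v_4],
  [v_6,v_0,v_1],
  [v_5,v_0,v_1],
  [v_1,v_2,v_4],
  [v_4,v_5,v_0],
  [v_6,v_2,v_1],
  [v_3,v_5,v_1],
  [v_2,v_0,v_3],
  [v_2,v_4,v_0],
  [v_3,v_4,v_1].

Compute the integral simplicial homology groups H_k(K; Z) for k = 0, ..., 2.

H_0 ≅ Z,  H_1 ≅ Z^2,  H_2 ≅ Z.

Order the vertices as v_0 < v_1 < v_2 < v_3 < v_4 < v_5 < v_6. Listing each simplex with vertices in this order, K has dimension 2 with simplices:

  0-simplices (7): [v_0], [v_1], [v_2], [v_3], [v_4], [v_5], [v_6]
  1-simplices (21): (21 of them)
  2-simplices (14): (14 of them)

so the chain groups are C_0 ≅ Z^7, C_1 ≅ Z^21, C_2 ≅ Z^14.

The boundary map ∂_1: C_1 → C_0 sends each edge [p,q] (with p < q) to q − p. For instance
  ∂[v_2,v_5] = [v_5] − [v_2].
This gives a 7×21 integer matrix of rank 6; reducing to Smith normal form yields diagonal entries (1,1,1,1,1,1).

∂_2: C_2 → C_1 sends each 2-simplex [p,q,r] to [q,r] − [p,r] + [p,q]. For instance
  ∂[v_1,v_2,v_6] = [v_2,v_6] − [v_1,v_6] + [v_1,v_2],
  ∂[v_1,v_3,v_4] = [v_3,v_4] − [v_1,v_4] + [v_1,v_3].
The resulting 21×14 matrix has rank 13, and its Smith normal form has invariant factors (1,1,1,1,1,1,1,1,1,1,1,1,1).

From H_k ≅ ker(∂_k) / im(∂_{k+1}) we obtain:

  H_0: rank C_0 − rank ∂_1 = 7 − 6 = 1, and the invariant factors of ∂_1 are all 1, so H_0 ≅ Z.
  H_1: rank ker ∂_1 − rank ∂_2 = (21 − 6) − 13 = 2, and the invariant factors of ∂_2 are all 1, so H_1 ≅ Z^2.
  H_2: rank ker ∂_2 − rank ∂_3 = (14 − 13) − 0 = 1, and there is no ∂_3, so H_2 ≅ Z.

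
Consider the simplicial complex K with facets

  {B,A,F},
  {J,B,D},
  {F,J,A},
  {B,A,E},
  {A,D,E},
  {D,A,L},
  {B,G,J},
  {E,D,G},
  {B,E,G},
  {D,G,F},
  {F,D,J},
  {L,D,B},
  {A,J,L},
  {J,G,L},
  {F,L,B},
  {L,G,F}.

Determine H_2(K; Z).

K has 8 vertices, 24 edges, 16 triangles.
rank ∂_2 = 15, rank ∂_3 = 0 ⇒ b_2 = 16 − 15 − 0 = 1. So H_2 ≅ Z.

H_2 ≅ Z.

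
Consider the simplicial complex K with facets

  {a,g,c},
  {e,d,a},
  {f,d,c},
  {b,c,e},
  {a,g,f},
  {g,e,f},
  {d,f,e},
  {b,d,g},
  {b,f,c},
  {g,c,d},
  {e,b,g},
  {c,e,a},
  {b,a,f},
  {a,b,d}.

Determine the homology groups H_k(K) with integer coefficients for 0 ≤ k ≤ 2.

H_0 = Z,  H_1 = Z^2,  H_2 = Z.

Fix the vertex order a < b < c < d < e < f < g and write every simplex with vertices in increasing order. Then dim K = 2 and the simplices of K are:

  0-simplices (7): a, b, c, d, e, f, g
  1-simplices (21): ab, ac, ad, ae, af, ag, bc, bd, be, bf, bg, cd, ce, cf, cg, de, df, dg, ef, eg, fg
  2-simplices (14): abd, abf, ace, acg, ade, afg, bce, bcf, bdg, beg, cdf, cdg, def, efg

giving chain groups C_0 ≅ Z^7, C_1 ≅ Z^21, C_2 ≅ Z^14.

Boundary ∂_1: C_1 → C_0 is given by ∂[p,q] = [q] − [p]. For instance
  ∂be = e − b.
The resulting 7×21 matrix has rank 6, and its Smith normal form has invariant factors (1,1,1,1,1,1).

Boundary ∂_2: C_2 → C_1 sends each 2-simplex [p,q,r] to [q,r] − [p,r] + [p,q]. For instance
  ∂abd = bd − ad + ab,
  ∂afg = fg − ag + af.
As a 21×14 matrix over Z this has rank 13, with invariant factors (1,1,1,1,1,1,1,1,1,1,1,1,1).

Now H_k = ker ∂_k / im ∂_{k+1}, so:

  H_0: rank C_0 − rank ∂_1 = 7 − 6 = 1, and the invariant factors of ∂_1 are all 1, so H_0 ≅ Z.
  H_1: rank ker ∂_1 − rank ∂_2 = (21 − 6) − 13 = 2, and the invariant factors of ∂_2 are all 1, so H_1 ≅ Z^2.
  H_2: rank ker ∂_2 − rank ∂_3 = (14 − 13) − 0 = 1, and there is no ∂_3, so H_2 ≅ Z.

As a check, the Euler characteristic is 7 − 21 + 14 = 0, which agrees with 1 − 2 + 1 = 0.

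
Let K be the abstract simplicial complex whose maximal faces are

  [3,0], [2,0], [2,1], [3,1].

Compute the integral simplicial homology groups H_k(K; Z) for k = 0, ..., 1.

H_0 ≅ Z,  H_1 ≅ Z.

K has 4 vertices, 4 edges.
rank ∂_0 = 0, rank ∂_1 = 3 ⇒ b_0 = 4 − 0 − 3 = 1; all invariant factors of ∂_1 are 1 so no torsion. So H_0 ≅ Z.
rank ∂_1 = 3, rank ∂_2 = 0 ⇒ b_1 = 4 − 3 − 0 = 1. So H_1 ≅ Z.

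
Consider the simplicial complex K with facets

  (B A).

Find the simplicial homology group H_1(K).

H_1 ≅ 0.

Take the total order A < B on the vertex set. Then K (dimension 1) consists of the simplices:

  0-simplices (2): A, B
  1-simplices (1): AB

so the chain groups are C_0 ≅ Z^2, C_1 ≅ Z^1.

Boundary ∂_1: C_1 → C_0 is given by ∂[p,q] = [q] − [p]. For instance
  ∂AB = B − A.
As a 2×1 matrix over Z this has rank 1, with invariant factors (1).

Reading off H_k = ker ∂_k / im ∂_{k+1}:

  H_1: rank ker ∂_1 − rank ∂_2 = (1 − 1) − 0 = 0, and there is no ∂_2, so H_1 = 0.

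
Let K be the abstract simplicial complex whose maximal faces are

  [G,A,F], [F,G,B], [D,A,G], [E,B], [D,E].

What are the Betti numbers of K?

Order the vertices as A < B < D < E < F < G. Listing each simplex with vertices in this order, K has dimension 2 with simplices:

  0-simplices (6): A, B, D, E, F, G
  1-simplices (9): AD, AF, AG, BE, BF, BG, DE, DG, FG
  2-simplices (3): ADG, AFG, BFG

Hence C_0 ≅ Z^6, C_1 ≅ Z^9, C_2 ≅ Z^3.

∂_1: C_1 → C_0 is given by ∂[p,q] = [q] − [p]. For instance
  ∂AG = G − A.
As a 6×9 matrix over Z this has rank 5, with invariant factors (1,1,1,1,1).

Boundary ∂_2: C_2 → C_1 maps a triangle to the signed sum of its edges. For instance
  ∂AFG = FG − AG + AF,
  ∂BFG = FG − BG + BF.
The resulting 9×3 matrix has rank 3, and its Smith normal form has invariant factors (1,1,1).

Now H_k = ker ∂_k / im ∂_{k+1}, so:

  H_0: rank C_0 − rank ∂_1 = 6 − 5 = 1, and the invariant factors of ∂_1 are all 1, so H_0 = Z.
  H_1: rank ker ∂_1 − rank ∂_2 = (9 − 5) − 3 = 1, and the invariant factors of ∂_2 are all 1, so H_1 = Z.
  H_2: rank ker ∂_2 − rank ∂_3 = (3 − 3) − 0 = 0, and there is no ∂_3, so H_2 = 0.

As a check, the Euler characteristic is 6 − 9 + 3 = 0, which agrees with 1 − 1 + 0 = 0.

Hence the Betti numbers are b_0 = 1, b_1 = 1, b_2 = 0.

b_0 = 1, b_1 = 1, b_2 = 0.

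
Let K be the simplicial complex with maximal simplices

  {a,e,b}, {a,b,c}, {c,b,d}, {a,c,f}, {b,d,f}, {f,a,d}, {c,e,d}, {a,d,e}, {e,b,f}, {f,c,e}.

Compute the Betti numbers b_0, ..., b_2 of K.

b_0 = 1, b_1 = 0, b_2 = 0.

Fix the vertex order a < b < c < d < e < f and write every simplex with vertices in increasing order. Then dim K = 2 and the simplices of K are:

  0-simplices (6): a, b, c, d, e, f
  1-simplices (15): ab, ac, ad, ae, af, bc, bd, be, bf, cd, ce, cf, de, df, ef
  2-simplices (10): abc, abe, acf, ade, adf, bcd, bdf, bef, cde, cef

giving chain groups C_0 ≅ Z^6, C_1 ≅ Z^15, C_2 ≅ Z^10.

Boundary ∂_1: C_1 → C_0 is given by ∂[p,q] = [q] − [p].
As a 6×15 matrix over Z this has rank 5, with invariant factors (1,1,1,1,1).

∂_2: C_2 → C_1 maps a triangle to the signed sum of its edges. For instance
  ∂abe = be − ae + ab,
  ∂bdf = df − bf + bd.
As a 15×10 matrix over Z this has rank 10, with invariant factors (1,1,1,1,1,1,1,1,1,2).

Now H_k = ker ∂_k / im ∂_{k+1}, so:

  H_0: rank C_0 − rank ∂_1 = 6 − 5 = 1, and the invariant factors of ∂_1 are all 1, so H_0 ≅ Z.
  H_1: rank ker ∂_1 − rank ∂_2 = (15 − 5) − 10 = 0, and ∂_2 has invariant factor 2 > 1, so H_1 ≅ Z/2Z.
  H_2: rank ker ∂_2 − rank ∂_3 = (10 − 10) − 0 = 0, and there is no ∂_3, so H_2 ≅ 0.

As a check, the Euler characteristic is 6 − 15 + 10 = 1, which agrees with 1 − 0 + 0 = 1.

Hence the Betti numbers are b_0 = 1, b_1 = 0, b_2 = 0.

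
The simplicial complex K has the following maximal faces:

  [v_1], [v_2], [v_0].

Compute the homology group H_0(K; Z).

H_0 = Z^3.

Order the vertices as v_0 < v_1 < v_2. Listing each simplex with vertices in this order, K has dimension 0 with simplices:

  0-simplices (3): [v_0], [v_1], [v_2]

so the chain groups are C_0 ≅ Z^3.

Now H_k = ker ∂_k / im ∂_{k+1}, so:

  H_0: rank C_0 − rank ∂_1 = 3 − 0 = 3, and there is no ∂_1, so H_0 ≅ Z^3.

(K is a triangulation of a set of 3 points.)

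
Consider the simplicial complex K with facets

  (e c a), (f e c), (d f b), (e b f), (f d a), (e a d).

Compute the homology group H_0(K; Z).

H_0 ≅ Z.

Take the total order a < b < c < d < e < f on the vertex set. Then K (dimension 2) consists of the simplices:

  0-simplices (6): a, b, c, d, e, f
  1-simplices (12): ac, ad, ae, af, bd, be, bf, ce, cf, de, df, ef
  2-simplices (6): ace, ade, adf, bdf, bef, cef

so the chain groups are C_0 ≅ Z^6, C_1 ≅ Z^12, C_2 ≅ Z^6.

The boundary map ∂_1: C_1 → C_0 maps an edge to its endpoints' difference, ∂[p,q] = q − p.
This gives a 6×12 integer matrix of rank 5; reducing to Smith normal form yields diagonal entries (1,1,1,1,1).

The boundary map ∂_2: C_2 → C_1 sends each 2-simplex [p,q,r] to [q,r] − [p,r] + [p,q]. For instance
  ∂ace = ce − ae + ac,
  ∂adf = df − af + ad.
This gives a 12×6 integer matrix of rank 6; reducing to Smith normal form yields diagonal entries (1,1,1,1,1,1).

From H_k ≅ ker(∂_k) / im(∂_{k+1}) we obtain:

  H_0: rank C_0 − rank ∂_1 = 6 − 5 = 1, and the invariant factors of ∂_1 are all 1, so H_0 ≅ Z.

(K is a triangulation of the cylinder S^1 x I.)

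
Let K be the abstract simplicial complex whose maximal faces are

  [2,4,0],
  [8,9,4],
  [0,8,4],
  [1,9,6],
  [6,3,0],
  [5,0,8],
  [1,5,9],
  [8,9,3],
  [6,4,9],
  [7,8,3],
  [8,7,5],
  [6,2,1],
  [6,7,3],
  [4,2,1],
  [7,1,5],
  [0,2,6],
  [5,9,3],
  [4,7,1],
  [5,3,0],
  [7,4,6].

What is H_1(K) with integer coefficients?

Take the total order 0 < 1 < 2 < 3 < 4 < 5 < 6 < 7 < 8 < 9 on the vertex set. Then K (dimension 2) consists of the simplices:

  0-simplices (10): [0], [1], [2], [3], [4], [5], [6], [7], [8], [9]
  1-simplices (30): (30 of them)
  2-simplices (20): (20 of them)

Hence C_0 ≅ Z^10, C_1 ≅ Z^30, C_2 ≅ Z^20.

The boundary map ∂_1: C_1 → C_0 maps an edge to its endpoints' difference, ∂[p,q] = q − p. For instance
  ∂[5,7] = [7] − [5].
The 10×30 boundary matrix has rank 9 and Smith normal form diag(1,1,1,1,1,1,1,1,1).

Boundary ∂_2: C_2 → C_1 sends each 2-simplex [p,q,r] to [q,r] − [p,r] + [p,q]. For instance
  ∂[0,4,8] = [4,8] − [0,8] + [0,4],
  ∂[4,8,9] = [8,9] − [4,9] + [4,8].
This gives a 30×20 integer matrix of rank 20; reducing to Smith normal form yields diagonal entries (1,1,1,1,1,1,1,1,1,1,1,1,1,1,1,1,1,1,1,2).

From H_k ≅ ker(∂_k) / im(∂_{k+1}) we obtain:

  H_1: rank ker ∂_1 − rank ∂_2 = (30 − 9) − 20 = 1, and ∂_2 has invariant factor 2 > 1, so H_1 = Z ⊕ Z/2Z.

(K is a triangulation of the Klein bottle.)

H_1 = Z ⊕ Z/2Z.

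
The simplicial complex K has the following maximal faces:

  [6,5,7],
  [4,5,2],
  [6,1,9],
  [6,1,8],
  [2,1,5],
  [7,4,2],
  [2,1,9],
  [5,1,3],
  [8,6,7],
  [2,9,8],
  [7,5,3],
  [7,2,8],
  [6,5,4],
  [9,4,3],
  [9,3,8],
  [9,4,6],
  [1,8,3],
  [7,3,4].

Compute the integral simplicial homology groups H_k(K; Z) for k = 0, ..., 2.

H_0 ≅ Z,  H_1 ≅ Z ⊕ Z_2,  H_2 = 0.

Order the vertices as 1 < 2 < 3 < 4 < 5 < 6 < 7 < 8 < 9. Listing each simplex with vertices in this order, K has dimension 2 with simplices:

  0-simplices (9): [1], [2], [3], [4], [5], [6], [7], [8], [9]
  1-simplices (27): (27 of them)
  2-simplices (18): [1,2,5], [1,2,9], [1,3,5], [1,3,8], [1,6,8], [1,6,9], [2,4,5], [2,4,7], [2,7,8], [2,8,9], [3,4,7], [3,4,9], [3,5,7], [3,8,9], [4,5,6], [4,6,9], [5,6,7], [6,7,8]

Hence C_0 ≅ Z^9, C_1 ≅ Z^27, C_2 ≅ Z^18.

Boundary ∂_1: C_1 → C_0 sends each edge [p,q] (with p < q) to q − p. For instance
  ∂[3,9] = [9] − [3].
This gives a 9×27 integer matrix of rank 8; reducing to Smith normal form yields diagonal entries (1,1,1,1,1,1,1,1).

Boundary ∂_2: C_2 → C_1 acts by ∂[p,q,r] = [q,r] − [p,r] + [p,q]. For instance
  ∂[1,6,9] = [6,9] − [1,9] + [1,6],
  ∂[4,6,9] = [6,9] − [4,9] + [4,6].
The 27×18 boundary matrix has rank 18 and Smith normal form diag(1,1,1,1,1,1,1,1,1,1,1,1,1,1,1,1,1,2).

Now H_k = ker ∂_k / im ∂_{k+1}, so:

  H_0: rank C_0 − rank ∂_1 = 9 − 8 = 1, and the invariant factors of ∂_1 are all 1, so H_0 = Z.
  H_1: rank ker ∂_1 − rank ∂_2 = (27 − 8) − 18 = 1, and ∂_2 has invariant factor 2 > 1, so H_1 = Z ⊕ Z_2.
  H_2: rank ker ∂_2 − rank ∂_3 = (18 − 18) − 0 = 0, and there is no ∂_3, so H_2 = 0.

As a check, the Euler characteristic is 9 − 27 + 18 = 0, which agrees with 1 − 1 + 0 = 0.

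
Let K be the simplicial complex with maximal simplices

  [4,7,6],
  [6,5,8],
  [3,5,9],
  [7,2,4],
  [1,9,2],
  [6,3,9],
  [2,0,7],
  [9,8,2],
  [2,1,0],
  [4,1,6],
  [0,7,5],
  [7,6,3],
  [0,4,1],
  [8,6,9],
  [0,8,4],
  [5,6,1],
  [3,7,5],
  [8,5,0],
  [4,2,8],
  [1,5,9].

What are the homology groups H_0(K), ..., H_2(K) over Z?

H_0 = Z,  H_1 = Z × Z/2,  H_2 = 0.

Fix the vertex order 0 < 1 < 2 < 3 < 4 < 5 < 6 < 7 < 8 < 9 and write every simplex with vertices in increasing order. Then dim K = 2 and the simplices of K are:

  0-simplices (10): [0], [1], [2], [3], [4], [5], [6], [7], [8], [9]
  1-simplices (30): (30 of them)
  2-simplices (20): (20 of them)

giving chain groups C_0 ≅ Z^10, C_1 ≅ Z^30, C_2 ≅ Z^20.

The boundary map ∂_1: C_1 → C_0 maps an edge to its endpoints' difference, ∂[p,q] = q − p.
The 10×30 boundary matrix has rank 9 and Smith normal form diag(1,1,1,1,1,1,1,1,1).

Boundary ∂_2: C_2 → C_1 sends each 2-simplex [p,q,r] to [q,r] − [p,r] + [p,q]. For instance
  ∂[1,5,9] = [5,9] − [1,9] + [1,5],
  ∂[2,4,7] = [4,7] − [2,7] + [2,4].
The resulting 30×20 matrix has rank 20, and its Smith normal form has invariant factors (1,1,1,1,1,1,1,1,1,1,1,1,1,1,1,1,1,1,1,2).

Reading off H_k = ker ∂_k / im ∂_{k+1}:

  H_0: rank C_0 − rank ∂_1 = 10 − 9 = 1, and the invariant factors of ∂_1 are all 1, so H_0 = Z.
  H_1: rank ker ∂_1 − rank ∂_2 = (30 − 9) − 20 = 1, and ∂_2 has invariant factor 2 > 1, so H_1 = Z × Z/2.
  H_2: rank ker ∂_2 − rank ∂_3 = (20 − 20) − 0 = 0, and there is no ∂_3, so H_2 = 0.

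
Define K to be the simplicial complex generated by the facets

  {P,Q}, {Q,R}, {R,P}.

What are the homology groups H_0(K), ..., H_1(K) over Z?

Take the total order P < Q < R on the vertex set. Then K (dimension 1) consists of the simplices:

  0-simplices (3): P, Q, R
  1-simplices (3): PQ, PR, QR

Hence C_0 ≅ Z^3, C_1 ≅ Z^3.

Boundary ∂_1: C_1 → C_0 is given by ∂[p,q] = [q] − [p].
This gives a 3×3 integer matrix of rank 2; reducing to Smith normal form yields diagonal entries (1,1).

Computing H_k = (kernel of ∂_k) / (image of ∂_{k+1}):

  H_0: rank C_0 − rank ∂_1 = 3 − 2 = 1, and the invariant factors of ∂_1 are all 1, so H_0 = Z.
  H_1: rank ker ∂_1 − rank ∂_2 = (3 − 2) − 0 = 1, and there is no ∂_2, so H_1 = Z.

As a check, the Euler characteristic is 3 − 3 = 0, which agrees with 1 − 1 = 0.
(K is a triangulation of the circle S^1.)

H_0 ≅ Z,  H_1 ≅ Z.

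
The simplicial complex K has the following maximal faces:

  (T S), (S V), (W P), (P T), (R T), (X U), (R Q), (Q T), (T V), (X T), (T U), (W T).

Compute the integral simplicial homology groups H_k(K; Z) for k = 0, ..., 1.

Take the total order P < Q < R < S < T < U < V < W < X on the vertex set. Then K (dimension 1) consists of the simplices:

  0-simplices (9): P, Q, R, S, T, U, V, W, X
  1-simplices (12): PT, PW, QR, QT, RT, ST, SV, TU, TV, TW, TX, UX

so the chain groups are C_0 ≅ Z^9, C_1 ≅ Z^12.

∂_1: C_1 → C_0 is given by ∂[p,q] = [q] − [p]. For instance
  ∂TU = U − T.
This gives a 9×12 integer matrix of rank 8; reducing to Smith normal form yields diagonal entries (1,1,1,1,1,1,1,1).

Computing H_k = (kernel of ∂_k) / (image of ∂_{k+1}):

  H_0: rank C_0 − rank ∂_1 = 9 − 8 = 1, and the invariant factors of ∂_1 are all 1, so H_0 = Z.
  H_1: rank ker ∂_1 − rank ∂_2 = (12 − 8) − 0 = 4, and there is no ∂_2, so H_1 = Z^4.

As a check, the Euler characteristic is 9 − 12 = -3, which agrees with 1 − 4 = -3.
(K is a triangulation of a wedge of 4 circles.)

H_0 = Z,  H_1 = Z^4.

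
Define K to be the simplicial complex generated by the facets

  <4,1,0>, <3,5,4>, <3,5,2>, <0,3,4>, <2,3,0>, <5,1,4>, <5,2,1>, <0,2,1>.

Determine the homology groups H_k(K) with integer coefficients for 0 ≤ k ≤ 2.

H_0 ≅ Z,  H_1 = 0,  H_2 ≅ Z.

We work with the vertex ordering 0 < 1 < 2 < 3 < 4 < 5. The simplices of K, each written with vertices in increasing order, are:

  0-simplices (6): [0], [1], [2], [3], [4], [5]
  1-simplices (12): [0,1], [0,2], [0,3], [0,4], [1,2], [1,4], [1,5], [2,3], [2,5], [3,4], [3,5], [4,5]
  2-simplices (8): [0,1,2], [0,1,4], [0,2,3], [0,3,4], [1,2,5], [1,4,5], [2,3,5], [3,4,5]

so the chain groups are C_0 ≅ Z^6, C_1 ≅ Z^12, C_2 ≅ Z^8.

The boundary map ∂_1: C_1 → C_0 maps an edge to its endpoints' difference, ∂[p,q] = q − p. For instance
  ∂[2,5] = [5] − [2].
This gives a 6×12 integer matrix of rank 5; reducing to Smith normal form yields diagonal entries (1,1,1,1,1).

Boundary ∂_2: C_2 → C_1 sends each 2-simplex [p,q,r] to [q,r] − [p,r] + [p,q]. For instance
  ∂[2,3,5] = [3,5] − [2,5] + [2,3],
  ∂[0,1,4] = [1,4] − [0,4] + [0,1].
The resulting 12×8 matrix has rank 7, and its Smith normal form has invariant factors (1,1,1,1,1,1,1).

Reading off H_k = ker ∂_k / im ∂_{k+1}:

  H_0: rank C_0 − rank ∂_1 = 6 − 5 = 1, and the invariant factors of ∂_1 are all 1, so H_0 = Z.
  H_1: rank ker ∂_1 − rank ∂_2 = (12 − 5) − 7 = 0, and the invariant factors of ∂_2 are all 1, so H_1 = 0.
  H_2: rank ker ∂_2 − rank ∂_3 = (8 − 7) − 0 = 1, and there is no ∂_3, so H_2 = Z.

As a check, the Euler characteristic is 6 − 12 + 8 = 2, which agrees with 1 − 0 + 1 = 2.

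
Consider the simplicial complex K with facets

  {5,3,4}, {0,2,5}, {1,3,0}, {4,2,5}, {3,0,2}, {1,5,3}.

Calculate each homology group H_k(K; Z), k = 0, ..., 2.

Fix the vertex order 0 < 1 < 2 < 3 < 4 < 5 and write every simplex with vertices in increasing order. Then dim K = 2 and the simplices of K are:

  0-simplices (6): [0], [1], [2], [3], [4], [5]
  1-simplices (12): [0,1], [0,2], [0,3], [0,5], [1,3], [1,5], [2,3], [2,4], [2,5], [3,4], [3,5], [4,5]
  2-simplices (6): [0,1,3], [0,2,3], [0,2,5], [1,3,5], [2,4,5], [3,4,5]

so the chain groups are C_0 ≅ Z^6, C_1 ≅ Z^12, C_2 ≅ Z^6.

The boundary map ∂_1: C_1 → C_0 sends each edge [p,q] (with p < q) to q − p. For instance
  ∂[0,1] = [1] − [0].
The resulting 6×12 matrix has rank 5, and its Smith normal form has invariant factors (1,1,1,1,1).

The boundary map ∂_2: C_2 → C_1 acts by ∂[p,q,r] = [q,r] − [p,r] + [p,q]. For instance
  ∂[1,3,5] = [3,5] − [1,5] + [1,3],
  ∂[0,2,5] = [2,5] − [0,5] + [0,2].
As a 12×6 matrix over Z this has rank 6, with invariant factors (1,1,1,1,1,1).

Computing H_k = (kernel of ∂_k) / (image of ∂_{k+1}):

  H_0: rank C_0 − rank ∂_1 = 6 − 5 = 1, and the invariant factors of ∂_1 are all 1, so H_0 ≅ Z.
  H_1: rank ker ∂_1 − rank ∂_2 = (12 − 5) − 6 = 1, and the invariant factors of ∂_2 are all 1, so H_1 ≅ Z.
  H_2: rank ker ∂_2 − rank ∂_3 = (6 − 6) − 0 = 0, and there is no ∂_3, so H_2 ≅ 0.

H_0 ≅ Z,  H_1 ≅ Z,  H_2 = 0.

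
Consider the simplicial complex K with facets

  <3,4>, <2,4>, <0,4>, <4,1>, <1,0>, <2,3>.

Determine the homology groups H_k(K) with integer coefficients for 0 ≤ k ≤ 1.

Fix the vertex order 0 < 1 < 2 < 3 < 4 and write every simplex with vertices in increasing order. Then dim K = 1 and the simplices of K are:

  0-simplices (5): [0], [1], [2], [3], [4]
  1-simplices (6): [0,1], [0,4], [1,4], [2,3], [2,4], [3,4]

Hence C_0 ≅ Z^5, C_1 ≅ Z^6.

Boundary ∂_1: C_1 → C_0 sends each edge [p,q] (with p < q) to q − p. For instance
  ∂[0,4] = [4] − [0].
This gives a 5×6 integer matrix of rank 4; reducing to Smith normal form yields diagonal entries (1,1,1,1).

Computing H_k = (kernel of ∂_k) / (image of ∂_{k+1}):

  H_0: rank C_0 − rank ∂_1 = 5 − 4 = 1, and the invariant factors of ∂_1 are all 1, so H_0 = Z.
  H_1: rank ker ∂_1 − rank ∂_2 = (6 − 4) − 0 = 2, and there is no ∂_2, so H_1 = Z^2.

H_0 ≅ Z,  H_1 ≅ Z^2.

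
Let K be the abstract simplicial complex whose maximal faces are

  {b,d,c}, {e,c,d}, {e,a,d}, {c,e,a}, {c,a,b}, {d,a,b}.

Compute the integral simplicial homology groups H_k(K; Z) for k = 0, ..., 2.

H_0 ≅ Z,  H_1 = 0,  H_2 ≅ Z.

K has 5 vertices, 9 edges, 6 triangles.
rank ∂_0 = 0, rank ∂_1 = 4 ⇒ b_0 = 5 − 0 − 4 = 1; all invariant factors of ∂_1 are 1 so no torsion. So H_0 = Z.
rank ∂_1 = 4, rank ∂_2 = 5 ⇒ b_1 = 9 − 4 − 5 = 0; all invariant factors of ∂_2 are 1 so no torsion. So H_1 = 0.
rank ∂_2 = 5, rank ∂_3 = 0 ⇒ b_2 = 6 − 5 − 0 = 1. So H_2 = Z.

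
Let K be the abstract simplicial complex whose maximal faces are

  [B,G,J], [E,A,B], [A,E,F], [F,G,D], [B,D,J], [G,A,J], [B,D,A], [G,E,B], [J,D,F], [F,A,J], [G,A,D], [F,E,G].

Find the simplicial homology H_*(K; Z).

K has 7 vertices, 18 edges, 12 triangles.
rank ∂_0 = 0, rank ∂_1 = 6 ⇒ b_0 = 7 − 0 − 6 = 1; all invariant factors of ∂_1 are 1 so no torsion. So H_0 = Z.
rank ∂_1 = 6, rank ∂_2 = 12 ⇒ b_1 = 18 − 6 − 12 = 0; ∂_2 has invariant factor(s) [2] giving torsion. So H_1 = Z/2Z.
rank ∂_2 = 12, rank ∂_3 = 0 ⇒ b_2 = 12 − 12 − 0 = 0. So H_2 = 0.

H_0 ≅ Z,  H_1 ≅ Z/2Z,  H_2 = 0.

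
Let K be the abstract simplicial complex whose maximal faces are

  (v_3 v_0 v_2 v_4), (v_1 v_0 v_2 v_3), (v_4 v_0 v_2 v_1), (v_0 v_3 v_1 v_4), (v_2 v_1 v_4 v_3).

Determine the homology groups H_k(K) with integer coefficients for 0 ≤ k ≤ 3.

Order the vertices as v_0 < v_1 < v_2 < v_3 < v_4. Listing each simplex with vertices in this order, K has dimension 3 with simplices:

  0-simplices (5): [v_0], [v_1], [v_2], [v_3], [v_4]
  1-simplices (10): [v_0,v_1], [v_0,v_2], [v_0,v_3], [v_0,v_4], [v_1,v_2], [v_1,v_3], [v_1,v_4], [v_2,v_3], [v_2,v_4], [v_3,v_4]
  2-simplices (10): [v_0,v_1,v_2], [v_0,v_1,v_3], [v_0,v_1,v_4], [v_0,v_2,v_3], [v_0,v_2,v_4], [v_0,v_3,v_4], [v_1,v_2,v_3], [v_1,v_2,v_4], [v_1,v_3,v_4], [v_2,v_3,v_4]
  3-simplices (5): [v_0,v_1,v_2,v_3], [v_0,v_1,v_2,v_4], [v_0,v_1,v_3,v_4], [v_0,v_2,v_3,v_4], [v_1,v_2,v_3,v_4]

giving chain groups C_0 ≅ Z^5, C_1 ≅ Z^10, C_2 ≅ Z^10, C_3 ≅ Z^5.

The boundary map ∂_1: C_1 → C_0 sends each edge [p,q] (with p < q) to q − p. For instance
  ∂[v_2,v_4] = [v_4] − [v_2].
As a 5×10 matrix over Z this has rank 4, with invariant factors (1,1,1,1).

The boundary map ∂_2: C_2 → C_1 acts by ∂[p,q,r] = [q,r] − [p,r] + [p,q]. For instance
  ∂[v_0,v_3,v_4] = [v_3,v_4] − [v_0,v_4] + [v_0,v_3],
  ∂[v_0,v_1,v_3] = [v_1,v_3] − [v_0,v_3] + [v_0,v_1].
As a 10×10 matrix over Z this has rank 6, with invariant factors (1,1,1,1,1,1).

∂_3: C_3 → C_2 sends each 3-simplex σ to the alternating sum Σ_i (−1)^i (σ with its i-th vertex removed). For instance
  ∂[v_0,v_1,v_2,v_3] = [v_1,v_2,v_3] − [v_0,v_2,v_3] + [v_0,v_1,v_3] − [v_0,v_1,v_2],
  ∂[v_0,v_2,v_3,v_4] = [v_2,v_3,v_4] − [v_0,v_3,v_4] + [v_0,v_2,v_4] − [v_0,v_2,v_3].
As a 10×5 matrix over Z this has rank 4, with invariant factors (1,1,1,1).

Reading off H_k = ker ∂_k / im ∂_{k+1}:

  H_0: rank C_0 − rank ∂_1 = 5 − 4 = 1, and the invariant factors of ∂_1 are all 1, so H_0 ≅ Z.
  H_1: rank ker ∂_1 − rank ∂_2 = (10 − 4) − 6 = 0, and the invariant factors of ∂_2 are all 1, so H_1 ≅ 0.
  H_2: rank ker ∂_2 − rank ∂_3 = (10 − 6) − 4 = 0, and the invariant factors of ∂_3 are all 1, so H_2 ≅ 0.
  H_3: rank ker ∂_3 − rank ∂_4 = (5 − 4) − 0 = 1, and there is no ∂_4, so H_3 ≅ Z.

(K is a triangulation of the 3-sphere S^3.)

H_0 ≅ Z,  H_1 = 0,  H_2 = 0,  H_3 ≅ Z.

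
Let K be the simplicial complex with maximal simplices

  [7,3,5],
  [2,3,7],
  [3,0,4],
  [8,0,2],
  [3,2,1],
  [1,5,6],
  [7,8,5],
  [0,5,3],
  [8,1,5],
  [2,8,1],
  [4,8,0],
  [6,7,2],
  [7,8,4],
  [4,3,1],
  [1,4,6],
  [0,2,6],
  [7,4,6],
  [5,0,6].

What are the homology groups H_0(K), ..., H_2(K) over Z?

Take the total order 0 < 1 < 2 < 3 < 4 < 5 < 6 < 7 < 8 on the vertex set. Then K (dimension 2) consists of the simplices:

  0-simplices (9): [0], [1], [2], [3], [4], [5], [6], [7], [8]
  1-simplices (27): (27 of them)
  2-simplices (18): [0,2,6], [0,2,8], [0,3,4], [0,3,5], [0,4,8], [0,5,6], [1,2,3], [1,2,8], [1,3,4], [1,4,6], [1,5,6], [1,5,8], [2,3,7], [2,6,7], [3,5,7], [4,6,7], [4,7,8], [5,7,8]

giving chain groups C_0 ≅ Z^9, C_1 ≅ Z^27, C_2 ≅ Z^18.

∂_1: C_1 → C_0 maps an edge to its endpoints' difference, ∂[p,q] = q − p.
The resulting 9×27 matrix has rank 8, and its Smith normal form has invariant factors (1,1,1,1,1,1,1,1).

∂_2: C_2 → C_1 maps a triangle to the signed sum of its edges. For instance
  ∂[3,5,7] = [5,7] − [3,7] + [3,5],
  ∂[1,2,8] = [2,8] − [1,8] + [1,2].
This gives a 27×18 integer matrix of rank 17; reducing to Smith normal form yields diagonal entries (1,1,1,1,1,1,1,1,1,1,1,1,1,1,1,1,1).

From H_k ≅ ker(∂_k) / im(∂_{k+1}) we obtain:

  H_0: rank C_0 − rank ∂_1 = 9 − 8 = 1, and the invariant factors of ∂_1 are all 1, so H_0 ≅ Z.
  H_1: rank ker ∂_1 − rank ∂_2 = (27 − 8) − 17 = 2, and the invariant factors of ∂_2 are all 1, so H_1 ≅ Z^2.
  H_2: rank ker ∂_2 − rank ∂_3 = (18 − 17) − 0 = 1, and there is no ∂_3, so H_2 ≅ Z.

(K is a triangulation of the torus T^2.)

H_0 ≅ Z,  H_1 ≅ Z^2,  H_2 ≅ Z.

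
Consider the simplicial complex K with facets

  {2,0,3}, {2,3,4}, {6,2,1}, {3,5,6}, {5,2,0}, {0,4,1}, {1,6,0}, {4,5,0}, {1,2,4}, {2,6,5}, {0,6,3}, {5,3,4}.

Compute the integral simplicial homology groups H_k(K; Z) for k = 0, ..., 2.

Take the total order 0 < 1 < 2 < 3 < 4 < 5 < 6 on the vertex set. Then K (dimension 2) consists of the simplices:

  0-simplices (7): [0], [1], [2], [3], [4], [5], [6]
  1-simplices (18): [0,1], [0,2], [0,3], [0,4], [0,5], [0,6], [1,2], [1,4], [1,6], [2,3], [2,4], [2,5], [2,6], [3,4], [3,5], [3,6], [4,5], [5,6]
  2-simplices (12): [0,1,4], [0,1,6], [0,2,3], [0,2,5], [0,3,6], [0,4,5], [1,2,4], [1,2,6], [2,3,4], [2,5,6], [3,4,5], [3,5,6]

so the chain groups are C_0 ≅ Z^7, C_1 ≅ Z^18, C_2 ≅ Z^12.

Boundary ∂_1: C_1 → C_0 maps an edge to its endpoints' difference, ∂[p,q] = q − p.
The 7×18 boundary matrix has rank 6 and Smith normal form diag(1,1,1,1,1,1).

∂_2: C_2 → C_1 acts by ∂[p,q,r] = [q,r] − [p,r] + [p,q]. For instance
  ∂[3,4,5] = [4,5] − [3,5] + [3,4],
  ∂[0,1,4] = [1,4] − [0,4] + [0,1].
As a 18×12 matrix over Z this has rank 12, with invariant factors (1,1,1,1,1,1,1,1,1,1,1,2).

Reading off H_k = ker ∂_k / im ∂_{k+1}:

  H_0: rank C_0 − rank ∂_1 = 7 − 6 = 1, and the invariant factors of ∂_1 are all 1, so H_0 = Z.
  H_1: rank ker ∂_1 − rank ∂_2 = (18 − 6) − 12 = 0, and ∂_2 has invariant factor 2 > 1, so H_1 = Z/2Z.
  H_2: rank ker ∂_2 − rank ∂_3 = (12 − 12) − 0 = 0, and there is no ∂_3, so H_2 = 0.

H_0 ≅ Z,  H_1 ≅ Z/2Z,  H_2 = 0.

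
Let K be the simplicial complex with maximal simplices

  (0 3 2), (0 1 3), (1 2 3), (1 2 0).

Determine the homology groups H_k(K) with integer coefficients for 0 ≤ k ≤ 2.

Fix the vertex order 0 < 1 < 2 < 3 and write every simplex with vertices in increasing order. Then dim K = 2 and the simplices of K are:

  0-simplices (4): [0], [1], [2], [3]
  1-simplices (6): [0,1], [0,2], [0,3], [1,2], [1,3], [2,3]
  2-simplices (4): [0,1,2], [0,1,3], [0,2,3], [1,2,3]

so the chain groups are C_0 ≅ Z^4, C_1 ≅ Z^6, C_2 ≅ Z^4.

Boundary ∂_1: C_1 → C_0 maps an edge to its endpoints' difference, ∂[p,q] = q − p.
As a 4×6 matrix over Z this has rank 3, with invariant factors (1,1,1).

The boundary map ∂_2: C_2 → C_1 sends each 2-simplex [p,q,r] to [q,r] − [p,r] + [p,q]. For instance
  ∂[0,2,3] = [2,3] − [0,3] + [0,2],
  ∂[0,1,2] = [1,2] − [0,2] + [0,1].
As a 6×4 matrix over Z this has rank 3, with invariant factors (1,1,1).

Reading off H_k = ker ∂_k / im ∂_{k+1}:

  H_0: rank C_0 − rank ∂_1 = 4 − 3 = 1, and the invariant factors of ∂_1 are all 1, so H_0 ≅ Z.
  H_1: rank ker ∂_1 − rank ∂_2 = (6 − 3) − 3 = 0, and the invariant factors of ∂_2 are all 1, so H_1 ≅ 0.
  H_2: rank ker ∂_2 − rank ∂_3 = (4 − 3) − 0 = 1, and there is no ∂_3, so H_2 ≅ Z.

H_0 = Z,  H_1 = 0,  H_2 = Z.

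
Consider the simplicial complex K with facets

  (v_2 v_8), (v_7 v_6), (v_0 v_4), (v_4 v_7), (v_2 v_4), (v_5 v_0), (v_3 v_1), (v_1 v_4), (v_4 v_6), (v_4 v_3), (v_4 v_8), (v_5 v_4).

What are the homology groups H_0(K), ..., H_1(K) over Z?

H_0 ≅ Z,  H_1 ≅ Z^4.

Fix the vertex order v_0 < v_1 < v_2 < v_3 < v_4 < v_5 < v_6 < v_7 < v_8 and write every simplex with vertices in increasing order. Then dim K = 1 and the simplices of K are:

  0-simplices (9): [v_0], [v_1], [v_2], [v_3], [v_4], [v_5], [v_6], [v_7], [v_8]
  1-simplices (12): [v_0,v_4], [v_0,v_5], [v_1,v_3], [v_1,v_4], [v_2,v_4], [v_2,v_8], [v_3,v_4], [v_4,v_5], [v_4,v_6], [v_4,v_7], [v_4,v_8], [v_6,v_7]

so the chain groups are C_0 ≅ Z^9, C_1 ≅ Z^12.

Boundary ∂_1: C_1 → C_0 is given by ∂[p,q] = [q] − [p].
This gives a 9×12 integer matrix of rank 8; reducing to Smith normal form yields diagonal entries (1,1,1,1,1,1,1,1).

Computing H_k = (kernel of ∂_k) / (image of ∂_{k+1}):

  H_0: rank C_0 − rank ∂_1 = 9 − 8 = 1, and the invariant factors of ∂_1 are all 1, so H_0 = Z.
  H_1: rank ker ∂_1 − rank ∂_2 = (12 − 8) − 0 = 4, and there is no ∂_2, so H_1 = Z^4.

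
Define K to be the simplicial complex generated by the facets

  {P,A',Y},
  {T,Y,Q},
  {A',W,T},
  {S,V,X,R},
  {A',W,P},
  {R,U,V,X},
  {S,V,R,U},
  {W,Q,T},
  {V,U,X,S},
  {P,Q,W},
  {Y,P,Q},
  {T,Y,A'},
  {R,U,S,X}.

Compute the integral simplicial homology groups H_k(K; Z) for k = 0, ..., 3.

H_0 ≅ Z^2,  H_1 = 0,  H_2 ≅ Z,  H_3 ≅ Z.

We work with the vertex ordering P < Q < R < S < T < U < V < W < X < Y < A'. The simplices of K, each written with vertices in increasing order, are:

  0-simplices (11): [P], [Q], [R], [S], [T], [U], [V], [W], [X], [Y], [A']
  1-simplices (22): [P,Q], [P,W], [P,Y], [P,A'], [Q,T], [Q,W], [Q,Y], [R,S], [R,U], [R,V], [R,X], [S,U], [S,V], [S,X], [T,W], [T,Y], [T,A'], [U,V], [U,X], [V,X], [W,A'], [Y,A']
  2-simplices (18): (18 of them)
  3-simplices (5): [R,S,U,V], [R,S,U,X], [R,S,V,X], [R,U,V,X], [S,U,V,X]

Hence C_0 ≅ Z^11, C_1 ≅ Z^22, C_2 ≅ Z^18, C_3 ≅ Z^5.

The boundary map ∂_1: C_1 → C_0 is given by ∂[p,q] = [q] − [p]. For instance
  ∂[Q,W] = [W] − [Q].
As a 11×22 matrix over Z this has rank 9, with invariant factors (1,1,1,1,1,1,1,1,1).

The boundary map ∂_2: C_2 → C_1 sends each 2-simplex [p,q,r] to [q,r] − [p,r] + [p,q]. For instance
  ∂[T,Y,A'] = [Y,A'] − [T,A'] + [T,Y],
  ∂[R,U,V] = [U,V] − [R,V] + [R,U].
As a 22×18 matrix over Z this has rank 13, with invariant factors (1,1,1,1,1,1,1,1,1,1,1,1,1).

Boundary ∂_3: C_3 → C_2 sends each 3-simplex σ to the alternating sum Σ_i (−1)^i (σ with its i-th vertex removed). For instance
  ∂[R,S,V,X] = [S,V,X] − [R,V,X] + [R,S,X] − [R,S,V],
  ∂[R,S,U,V] = [S,U,V] − [R,U,V] + [R,S,V] − [R,S,U].
This gives a 18×5 integer matrix of rank 4; reducing to Smith normal form yields diagonal entries (1,1,1,1).

Computing H_k = (kernel of ∂_k) / (image of ∂_{k+1}):

  H_0: rank C_0 − rank ∂_1 = 11 − 9 = 2, and the invariant factors of ∂_1 are all 1, so H_0 ≅ Z^2.
  H_1: rank ker ∂_1 − rank ∂_2 = (22 − 9) − 13 = 0, and the invariant factors of ∂_2 are all 1, so H_1 ≅ 0.
  H_2: rank ker ∂_2 − rank ∂_3 = (18 − 13) − 4 = 1, and the invariant factors of ∂_3 are all 1, so H_2 ≅ Z.
  H_3: rank ker ∂_3 − rank ∂_4 = (5 − 4) − 0 = 1, and there is no ∂_4, so H_3 ≅ Z.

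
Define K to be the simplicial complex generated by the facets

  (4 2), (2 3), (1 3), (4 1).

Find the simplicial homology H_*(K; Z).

H_0 = Z,  H_1 = Z.

Fix the vertex order 1 < 2 < 3 < 4 and write every simplex with vertices in increasing order. Then dim K = 1 and the simplices of K are:

  0-simplices (4): [1], [2], [3], [4]
  1-simplices (4): [1,3], [1,4], [2,3], [2,4]

Hence C_0 ≅ Z^4, C_1 ≅ Z^4.

∂_1: C_1 → C_0 sends each edge [p,q] (with p < q) to q − p.
This gives a 4×4 integer matrix of rank 3; reducing to Smith normal form yields diagonal entries (1,1,1).

Now H_k = ker ∂_k / im ∂_{k+1}, so:

  H_0: rank C_0 − rank ∂_1 = 4 − 3 = 1, and the invariant factors of ∂_1 are all 1, so H_0 = Z.
  H_1: rank ker ∂_1 − rank ∂_2 = (4 − 3) − 0 = 1, and there is no ∂_2, so H_1 = Z.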